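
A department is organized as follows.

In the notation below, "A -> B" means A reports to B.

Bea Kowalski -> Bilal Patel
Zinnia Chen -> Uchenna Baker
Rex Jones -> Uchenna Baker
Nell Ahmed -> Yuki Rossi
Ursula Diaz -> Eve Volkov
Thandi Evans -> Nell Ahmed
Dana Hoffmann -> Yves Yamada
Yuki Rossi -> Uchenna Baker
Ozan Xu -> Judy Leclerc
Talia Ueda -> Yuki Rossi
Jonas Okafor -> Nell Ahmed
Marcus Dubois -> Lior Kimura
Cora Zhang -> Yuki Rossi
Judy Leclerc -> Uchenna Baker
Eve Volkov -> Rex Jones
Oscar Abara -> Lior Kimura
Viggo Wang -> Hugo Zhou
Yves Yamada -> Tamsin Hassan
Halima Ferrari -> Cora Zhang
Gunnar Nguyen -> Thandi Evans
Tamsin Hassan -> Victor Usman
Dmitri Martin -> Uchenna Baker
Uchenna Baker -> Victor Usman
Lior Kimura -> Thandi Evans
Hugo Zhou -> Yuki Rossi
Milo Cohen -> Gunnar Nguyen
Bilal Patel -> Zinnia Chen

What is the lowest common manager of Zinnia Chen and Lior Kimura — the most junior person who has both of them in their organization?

Zinnia Chen's chain of managers is Uchenna Baker, Victor Usman. Lior Kimura's chain of managers is Thandi Evans, Nell Ahmed, Yuki Rossi, Uchenna Baker, Victor Usman. The first manager that appears in both chains is Uchenna Baker.

Uchenna Baker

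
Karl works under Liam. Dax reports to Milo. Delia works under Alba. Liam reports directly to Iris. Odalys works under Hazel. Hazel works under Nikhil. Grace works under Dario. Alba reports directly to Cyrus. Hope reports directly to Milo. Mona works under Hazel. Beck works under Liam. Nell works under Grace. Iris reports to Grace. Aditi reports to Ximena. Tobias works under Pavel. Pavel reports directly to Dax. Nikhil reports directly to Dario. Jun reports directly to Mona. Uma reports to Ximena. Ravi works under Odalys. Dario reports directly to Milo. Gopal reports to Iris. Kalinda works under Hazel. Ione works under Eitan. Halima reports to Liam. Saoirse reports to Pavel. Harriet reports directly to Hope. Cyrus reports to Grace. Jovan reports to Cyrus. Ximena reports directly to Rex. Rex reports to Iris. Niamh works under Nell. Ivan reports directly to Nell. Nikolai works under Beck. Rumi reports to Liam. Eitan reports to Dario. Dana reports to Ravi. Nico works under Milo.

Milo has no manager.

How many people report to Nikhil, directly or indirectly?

7

Nikhil directly manages Hazel. Under Hazel: Kalinda, Odalys, Ravi, Dana, Mona, Jun (6). That's 7 in total.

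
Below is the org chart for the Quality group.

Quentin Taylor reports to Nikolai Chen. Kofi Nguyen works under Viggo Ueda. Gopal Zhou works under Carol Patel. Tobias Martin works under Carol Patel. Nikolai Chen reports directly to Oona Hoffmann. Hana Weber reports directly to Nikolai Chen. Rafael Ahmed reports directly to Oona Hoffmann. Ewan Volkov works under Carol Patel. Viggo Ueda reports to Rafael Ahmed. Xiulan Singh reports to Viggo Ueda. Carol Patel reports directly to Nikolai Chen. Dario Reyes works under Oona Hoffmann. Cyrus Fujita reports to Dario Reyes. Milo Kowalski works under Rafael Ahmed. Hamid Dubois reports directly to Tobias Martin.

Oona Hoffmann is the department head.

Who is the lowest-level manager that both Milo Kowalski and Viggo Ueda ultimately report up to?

Milo Kowalski's chain of managers is Rafael Ahmed, Oona Hoffmann. Viggo Ueda's chain of managers is Rafael Ahmed, Oona Hoffmann. The first manager that appears in both chains is Rafael Ahmed.

Rafael Ahmed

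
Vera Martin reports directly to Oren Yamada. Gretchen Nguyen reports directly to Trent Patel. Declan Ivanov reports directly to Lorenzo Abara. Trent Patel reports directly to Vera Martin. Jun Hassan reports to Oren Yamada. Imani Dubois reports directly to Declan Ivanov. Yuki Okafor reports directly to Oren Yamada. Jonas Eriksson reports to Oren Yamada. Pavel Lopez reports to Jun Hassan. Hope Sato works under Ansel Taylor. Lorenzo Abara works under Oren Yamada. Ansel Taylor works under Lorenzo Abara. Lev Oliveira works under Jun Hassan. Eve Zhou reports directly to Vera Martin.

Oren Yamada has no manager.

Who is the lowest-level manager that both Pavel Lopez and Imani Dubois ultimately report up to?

Pavel Lopez's chain of managers is Jun Hassan, Oren Yamada. Imani Dubois's chain of managers is Declan Ivanov, Lorenzo Abara, Oren Yamada. The first manager that appears in both chains is Oren Yamada.

Oren Yamada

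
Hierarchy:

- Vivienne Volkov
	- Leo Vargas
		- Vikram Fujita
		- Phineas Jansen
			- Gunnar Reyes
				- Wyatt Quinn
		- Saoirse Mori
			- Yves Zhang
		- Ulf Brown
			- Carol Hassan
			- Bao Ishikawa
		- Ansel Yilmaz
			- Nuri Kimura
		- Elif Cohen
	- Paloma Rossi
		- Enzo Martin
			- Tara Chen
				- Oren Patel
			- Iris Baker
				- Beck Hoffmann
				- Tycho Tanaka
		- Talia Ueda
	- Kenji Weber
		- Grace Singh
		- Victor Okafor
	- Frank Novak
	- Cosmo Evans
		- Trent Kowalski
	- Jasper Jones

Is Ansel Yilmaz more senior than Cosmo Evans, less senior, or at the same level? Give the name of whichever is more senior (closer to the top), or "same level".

Cosmo Evans

Ansel Yilmaz is 2 levels below Vivienne Volkov; Cosmo Evans is 1. Cosmo Evans is higher.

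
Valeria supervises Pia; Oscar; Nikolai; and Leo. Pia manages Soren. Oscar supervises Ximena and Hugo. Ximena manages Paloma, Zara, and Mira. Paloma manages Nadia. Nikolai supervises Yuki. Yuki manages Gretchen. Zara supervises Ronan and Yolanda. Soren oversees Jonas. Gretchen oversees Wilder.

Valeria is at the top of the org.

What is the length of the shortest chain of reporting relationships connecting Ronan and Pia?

Ronan is 4 levels below Valeria, and Pia is 1 level below Valeria (their lowest common manager). The shortest path runs up from Ronan to Valeria and back down to Pia: 4 + 1 = 5 links.

5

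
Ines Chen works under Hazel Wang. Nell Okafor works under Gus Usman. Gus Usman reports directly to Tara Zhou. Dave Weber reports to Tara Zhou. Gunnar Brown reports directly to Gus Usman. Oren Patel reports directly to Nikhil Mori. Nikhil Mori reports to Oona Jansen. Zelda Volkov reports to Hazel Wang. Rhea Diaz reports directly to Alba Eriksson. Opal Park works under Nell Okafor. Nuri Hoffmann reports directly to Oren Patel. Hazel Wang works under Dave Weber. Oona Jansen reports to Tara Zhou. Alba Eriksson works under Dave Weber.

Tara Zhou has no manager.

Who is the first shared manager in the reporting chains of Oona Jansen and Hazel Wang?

Oona Jansen's chain of managers is Tara Zhou. Hazel Wang's chain of managers is Dave Weber, Tara Zhou. The first manager that appears in both chains is Tara Zhou.

Tara Zhou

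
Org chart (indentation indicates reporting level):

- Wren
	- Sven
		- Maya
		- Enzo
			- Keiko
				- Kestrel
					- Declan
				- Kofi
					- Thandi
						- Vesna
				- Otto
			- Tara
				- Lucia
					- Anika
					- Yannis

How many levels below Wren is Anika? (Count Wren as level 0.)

5

Chain from Anika up to Wren: Anika → Lucia → Tara → Enzo → Sven → Wren. That is 5 steps up, so Anika is 5 levels below Wren.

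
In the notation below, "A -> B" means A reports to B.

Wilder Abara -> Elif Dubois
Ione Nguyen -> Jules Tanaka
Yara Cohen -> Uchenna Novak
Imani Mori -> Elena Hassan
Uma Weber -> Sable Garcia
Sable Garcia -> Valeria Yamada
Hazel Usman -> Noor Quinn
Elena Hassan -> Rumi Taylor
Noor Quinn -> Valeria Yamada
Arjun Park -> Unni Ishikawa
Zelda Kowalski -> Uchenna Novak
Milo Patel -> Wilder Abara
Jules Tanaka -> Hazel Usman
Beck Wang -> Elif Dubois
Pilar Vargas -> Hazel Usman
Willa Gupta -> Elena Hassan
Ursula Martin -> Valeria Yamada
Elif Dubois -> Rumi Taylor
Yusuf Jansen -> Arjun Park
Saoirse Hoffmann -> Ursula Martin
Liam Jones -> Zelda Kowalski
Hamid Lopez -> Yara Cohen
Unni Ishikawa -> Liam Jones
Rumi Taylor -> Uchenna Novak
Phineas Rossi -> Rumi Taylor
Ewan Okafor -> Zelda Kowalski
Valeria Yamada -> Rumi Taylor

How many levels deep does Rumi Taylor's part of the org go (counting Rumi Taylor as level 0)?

5

The longest chain under Rumi Taylor runs Rumi Taylor → Valeria Yamada → Noor Quinn → Hazel Usman → Jules Tanaka → Ione Nguyen, which is 5 levels below Rumi Taylor.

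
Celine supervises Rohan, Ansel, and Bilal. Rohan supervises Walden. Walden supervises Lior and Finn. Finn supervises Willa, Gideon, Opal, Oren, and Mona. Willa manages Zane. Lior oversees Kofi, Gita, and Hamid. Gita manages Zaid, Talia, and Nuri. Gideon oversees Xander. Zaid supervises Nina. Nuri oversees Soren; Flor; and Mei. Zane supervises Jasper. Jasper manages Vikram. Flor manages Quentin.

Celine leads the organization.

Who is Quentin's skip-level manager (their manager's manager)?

Nuri

Quentin reports to Flor, and Flor reports to Nuri. So Quentin's skip-level manager is Nuri.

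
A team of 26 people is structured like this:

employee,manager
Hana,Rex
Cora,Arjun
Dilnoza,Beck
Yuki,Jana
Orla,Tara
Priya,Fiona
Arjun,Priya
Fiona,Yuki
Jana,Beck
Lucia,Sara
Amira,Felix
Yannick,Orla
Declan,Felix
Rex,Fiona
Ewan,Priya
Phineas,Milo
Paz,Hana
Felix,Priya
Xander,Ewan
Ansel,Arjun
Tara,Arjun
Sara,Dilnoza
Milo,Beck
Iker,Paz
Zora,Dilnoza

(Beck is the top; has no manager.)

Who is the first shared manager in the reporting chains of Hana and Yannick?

Fiona

Hana's chain of managers is Rex, Fiona, Yuki, Jana, Beck. Yannick's chain of managers is Orla, Tara, Arjun, Priya, Fiona, Yuki, Jana, Beck. The first manager that appears in both chains is Fiona.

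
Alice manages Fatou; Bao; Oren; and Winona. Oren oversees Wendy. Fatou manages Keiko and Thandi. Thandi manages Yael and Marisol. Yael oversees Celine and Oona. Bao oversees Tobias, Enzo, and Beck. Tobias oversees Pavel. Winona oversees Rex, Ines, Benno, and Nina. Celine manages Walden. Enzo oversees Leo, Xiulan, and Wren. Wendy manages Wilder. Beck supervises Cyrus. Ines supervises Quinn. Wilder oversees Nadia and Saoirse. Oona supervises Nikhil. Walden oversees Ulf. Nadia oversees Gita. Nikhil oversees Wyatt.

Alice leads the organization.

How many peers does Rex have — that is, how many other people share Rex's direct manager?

Rex reports to Winona. Winona's other direct reports are Ines, Benno, Nina — 3 peers.

3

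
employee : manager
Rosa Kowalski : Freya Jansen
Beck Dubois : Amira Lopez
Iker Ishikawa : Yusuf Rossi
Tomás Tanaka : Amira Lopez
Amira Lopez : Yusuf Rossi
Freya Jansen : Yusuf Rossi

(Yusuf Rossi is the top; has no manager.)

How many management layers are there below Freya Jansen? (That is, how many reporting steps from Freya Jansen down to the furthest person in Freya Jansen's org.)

1

The longest chain under Freya Jansen runs Freya Jansen → Rosa Kowalski, which is 1 level below Freya Jansen.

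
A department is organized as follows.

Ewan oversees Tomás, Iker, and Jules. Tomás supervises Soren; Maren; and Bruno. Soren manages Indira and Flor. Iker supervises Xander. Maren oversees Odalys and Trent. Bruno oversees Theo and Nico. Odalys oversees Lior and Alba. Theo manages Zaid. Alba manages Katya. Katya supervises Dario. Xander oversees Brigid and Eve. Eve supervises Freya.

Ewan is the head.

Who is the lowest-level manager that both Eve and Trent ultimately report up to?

Eve's chain of managers is Xander, Iker, Ewan. Trent's chain of managers is Maren, Tomás, Ewan. The first manager that appears in both chains is Ewan.

Ewan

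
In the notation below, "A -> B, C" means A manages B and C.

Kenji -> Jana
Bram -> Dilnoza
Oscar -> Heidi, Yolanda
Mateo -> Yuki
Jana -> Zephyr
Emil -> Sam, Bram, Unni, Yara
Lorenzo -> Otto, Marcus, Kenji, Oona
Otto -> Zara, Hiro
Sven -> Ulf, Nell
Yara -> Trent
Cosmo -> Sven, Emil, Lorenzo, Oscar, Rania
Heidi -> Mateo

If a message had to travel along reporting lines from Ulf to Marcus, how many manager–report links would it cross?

4

Ulf is 2 levels below Cosmo, and Marcus is 2 levels below Cosmo (their lowest common manager). The shortest path runs up from Ulf to Cosmo and back down to Marcus: 2 + 2 = 4 links.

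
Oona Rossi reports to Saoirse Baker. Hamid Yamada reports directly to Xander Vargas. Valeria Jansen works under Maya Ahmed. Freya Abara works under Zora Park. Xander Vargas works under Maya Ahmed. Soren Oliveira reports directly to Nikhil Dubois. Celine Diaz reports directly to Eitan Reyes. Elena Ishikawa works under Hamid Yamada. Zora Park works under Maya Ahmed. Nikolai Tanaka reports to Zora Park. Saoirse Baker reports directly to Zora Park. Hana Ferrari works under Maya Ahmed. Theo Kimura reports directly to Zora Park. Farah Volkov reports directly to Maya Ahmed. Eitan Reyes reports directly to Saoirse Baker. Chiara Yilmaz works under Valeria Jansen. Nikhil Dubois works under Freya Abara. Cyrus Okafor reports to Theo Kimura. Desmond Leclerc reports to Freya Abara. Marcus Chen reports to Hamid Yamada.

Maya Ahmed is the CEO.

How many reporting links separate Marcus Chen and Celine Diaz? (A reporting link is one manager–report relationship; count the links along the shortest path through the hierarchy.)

7

Marcus Chen is 3 levels below Maya Ahmed, and Celine Diaz is 4 levels below Maya Ahmed (their lowest common manager). The shortest path runs up from Marcus Chen to Maya Ahmed and back down to Celine Diaz: 3 + 4 = 7 links.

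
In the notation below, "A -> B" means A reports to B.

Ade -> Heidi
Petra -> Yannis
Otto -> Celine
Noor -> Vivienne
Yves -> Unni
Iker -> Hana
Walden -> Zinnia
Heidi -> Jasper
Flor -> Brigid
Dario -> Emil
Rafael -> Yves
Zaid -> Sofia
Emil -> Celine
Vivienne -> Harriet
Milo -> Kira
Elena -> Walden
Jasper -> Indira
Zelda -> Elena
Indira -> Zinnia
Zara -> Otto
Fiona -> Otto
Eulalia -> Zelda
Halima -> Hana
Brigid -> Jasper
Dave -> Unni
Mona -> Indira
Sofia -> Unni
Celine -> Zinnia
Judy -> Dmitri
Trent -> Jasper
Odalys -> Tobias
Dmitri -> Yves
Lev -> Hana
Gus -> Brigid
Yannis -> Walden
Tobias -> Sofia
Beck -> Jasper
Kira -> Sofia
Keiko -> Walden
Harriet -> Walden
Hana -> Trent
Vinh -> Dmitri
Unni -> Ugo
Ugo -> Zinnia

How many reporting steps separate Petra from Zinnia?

Chain from Petra up to Zinnia: Petra → Yannis → Walden → Zinnia. That is 3 steps up, so Petra is 3 levels below Zinnia.

3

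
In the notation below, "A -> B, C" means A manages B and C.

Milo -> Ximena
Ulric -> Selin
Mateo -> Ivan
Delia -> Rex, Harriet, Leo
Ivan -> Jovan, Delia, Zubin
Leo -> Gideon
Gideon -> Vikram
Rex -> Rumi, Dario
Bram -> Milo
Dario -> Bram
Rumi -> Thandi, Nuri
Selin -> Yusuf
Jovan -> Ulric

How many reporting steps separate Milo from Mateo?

Chain from Milo up to Mateo: Milo → Bram → Dario → Rex → Delia → Ivan → Mateo. That is 6 steps up, so Milo is 6 levels below Mateo.

6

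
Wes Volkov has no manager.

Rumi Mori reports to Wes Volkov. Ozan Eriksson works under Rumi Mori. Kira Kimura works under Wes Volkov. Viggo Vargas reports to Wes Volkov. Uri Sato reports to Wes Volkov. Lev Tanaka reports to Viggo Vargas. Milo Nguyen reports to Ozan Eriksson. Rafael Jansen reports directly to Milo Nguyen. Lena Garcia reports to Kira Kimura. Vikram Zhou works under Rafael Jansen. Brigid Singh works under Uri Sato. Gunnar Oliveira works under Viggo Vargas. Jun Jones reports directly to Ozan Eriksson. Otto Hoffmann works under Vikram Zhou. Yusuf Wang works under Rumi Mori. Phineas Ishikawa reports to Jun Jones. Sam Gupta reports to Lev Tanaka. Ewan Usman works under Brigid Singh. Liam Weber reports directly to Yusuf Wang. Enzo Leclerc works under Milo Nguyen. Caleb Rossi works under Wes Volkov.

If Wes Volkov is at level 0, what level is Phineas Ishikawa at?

Chain from Phineas Ishikawa up to Wes Volkov: Phineas Ishikawa → Jun Jones → Ozan Eriksson → Rumi Mori → Wes Volkov. That is 4 steps up, so Phineas Ishikawa is 4 levels below Wes Volkov.

4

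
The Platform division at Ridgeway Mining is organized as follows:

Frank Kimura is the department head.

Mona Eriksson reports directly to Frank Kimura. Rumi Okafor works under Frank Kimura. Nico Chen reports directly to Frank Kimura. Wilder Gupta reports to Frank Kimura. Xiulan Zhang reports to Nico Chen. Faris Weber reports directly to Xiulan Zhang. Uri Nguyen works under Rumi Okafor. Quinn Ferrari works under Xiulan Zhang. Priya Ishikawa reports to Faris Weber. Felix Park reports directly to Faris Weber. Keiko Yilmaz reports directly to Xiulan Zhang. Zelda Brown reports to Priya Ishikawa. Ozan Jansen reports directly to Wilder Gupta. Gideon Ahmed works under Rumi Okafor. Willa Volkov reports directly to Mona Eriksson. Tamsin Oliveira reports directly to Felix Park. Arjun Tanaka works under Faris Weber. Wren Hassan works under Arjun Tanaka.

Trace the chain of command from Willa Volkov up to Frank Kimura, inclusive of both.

Willa Volkov reports to Mona Eriksson. Mona Eriksson reports to Frank Kimura. Frank Kimura is at the top.

Willa Volkov -> Mona Eriksson -> Frank Kimura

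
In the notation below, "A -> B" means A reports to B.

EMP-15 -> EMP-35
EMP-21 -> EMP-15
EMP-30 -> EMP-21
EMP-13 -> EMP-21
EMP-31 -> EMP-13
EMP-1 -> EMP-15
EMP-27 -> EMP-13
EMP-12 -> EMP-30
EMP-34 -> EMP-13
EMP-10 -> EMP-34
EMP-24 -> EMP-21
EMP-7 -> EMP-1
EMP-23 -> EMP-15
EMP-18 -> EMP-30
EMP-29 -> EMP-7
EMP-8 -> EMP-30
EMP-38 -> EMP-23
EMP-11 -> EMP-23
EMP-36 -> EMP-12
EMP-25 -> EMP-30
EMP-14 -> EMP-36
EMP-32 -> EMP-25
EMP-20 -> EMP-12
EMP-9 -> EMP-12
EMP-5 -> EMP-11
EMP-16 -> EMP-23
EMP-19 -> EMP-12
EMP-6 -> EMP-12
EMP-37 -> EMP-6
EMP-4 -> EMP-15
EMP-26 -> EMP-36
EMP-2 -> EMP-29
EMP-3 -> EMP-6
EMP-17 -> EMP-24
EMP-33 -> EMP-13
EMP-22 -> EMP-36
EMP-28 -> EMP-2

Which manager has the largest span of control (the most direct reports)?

Direct-report counts: EMP-35 has 1; EMP-15 has 4; EMP-23 has 3; EMP-11 has 1; EMP-1 has 1; EMP-7 has 1; EMP-29 has 1; EMP-2 has 1; EMP-21 has 3; EMP-24 has 1; EMP-13 has 4; EMP-34 has 1; EMP-30 has 4; EMP-25 has 1; EMP-12 has 5; EMP-6 has 2; EMP-36 has 3. The largest is 5, held by EMP-12.

EMP-12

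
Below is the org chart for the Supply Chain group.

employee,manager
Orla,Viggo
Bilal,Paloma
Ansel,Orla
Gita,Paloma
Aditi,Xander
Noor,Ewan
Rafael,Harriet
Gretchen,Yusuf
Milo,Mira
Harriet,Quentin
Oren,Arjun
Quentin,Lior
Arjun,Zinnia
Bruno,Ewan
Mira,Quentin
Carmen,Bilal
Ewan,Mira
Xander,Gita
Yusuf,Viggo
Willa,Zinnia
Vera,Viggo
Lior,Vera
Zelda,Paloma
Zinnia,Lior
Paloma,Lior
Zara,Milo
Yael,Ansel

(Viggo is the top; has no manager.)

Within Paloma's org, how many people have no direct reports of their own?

The people in Paloma's organization with no one reporting to them are Aditi, Zelda, Carmen. That is 3.

3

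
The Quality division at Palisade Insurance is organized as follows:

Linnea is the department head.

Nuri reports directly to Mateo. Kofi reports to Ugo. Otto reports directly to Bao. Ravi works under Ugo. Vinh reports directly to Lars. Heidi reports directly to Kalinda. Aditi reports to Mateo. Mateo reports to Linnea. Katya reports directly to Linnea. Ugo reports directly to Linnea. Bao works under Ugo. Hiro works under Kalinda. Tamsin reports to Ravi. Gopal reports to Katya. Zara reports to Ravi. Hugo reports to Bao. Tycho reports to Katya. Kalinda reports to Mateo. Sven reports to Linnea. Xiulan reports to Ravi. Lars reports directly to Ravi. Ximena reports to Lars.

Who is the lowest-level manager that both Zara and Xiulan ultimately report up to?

Zara's chain of managers is Ravi, Ugo, Linnea. Xiulan's chain of managers is Ravi, Ugo, Linnea. The first manager that appears in both chains is Ravi.

Ravi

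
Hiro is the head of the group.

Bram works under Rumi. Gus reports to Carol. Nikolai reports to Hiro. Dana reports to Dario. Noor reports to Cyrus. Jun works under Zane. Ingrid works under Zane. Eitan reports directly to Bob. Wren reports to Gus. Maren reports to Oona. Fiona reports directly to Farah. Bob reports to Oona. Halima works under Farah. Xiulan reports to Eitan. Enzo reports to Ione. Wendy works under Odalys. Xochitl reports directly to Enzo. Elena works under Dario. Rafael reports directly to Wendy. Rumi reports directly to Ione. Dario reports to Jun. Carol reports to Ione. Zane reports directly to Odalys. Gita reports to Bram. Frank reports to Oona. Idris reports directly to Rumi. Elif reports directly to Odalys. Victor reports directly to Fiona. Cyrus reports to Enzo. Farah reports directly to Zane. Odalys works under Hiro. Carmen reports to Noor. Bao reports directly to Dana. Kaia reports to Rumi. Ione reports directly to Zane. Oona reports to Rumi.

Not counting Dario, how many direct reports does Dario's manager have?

Dario reports to Jun, and Jun has no other direct reports. Dario has 0 peers.

0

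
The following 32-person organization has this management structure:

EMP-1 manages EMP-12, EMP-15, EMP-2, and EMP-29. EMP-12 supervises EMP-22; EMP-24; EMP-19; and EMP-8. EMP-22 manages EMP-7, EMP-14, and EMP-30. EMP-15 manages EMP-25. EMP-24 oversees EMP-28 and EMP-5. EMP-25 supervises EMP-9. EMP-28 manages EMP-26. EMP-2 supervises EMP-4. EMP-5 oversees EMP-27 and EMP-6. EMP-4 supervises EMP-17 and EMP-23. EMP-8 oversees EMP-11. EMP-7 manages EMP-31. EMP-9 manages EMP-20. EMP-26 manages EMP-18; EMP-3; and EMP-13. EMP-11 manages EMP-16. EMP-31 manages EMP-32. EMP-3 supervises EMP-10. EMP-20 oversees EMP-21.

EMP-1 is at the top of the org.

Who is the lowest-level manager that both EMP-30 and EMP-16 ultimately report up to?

EMP-12

EMP-30's chain of managers is EMP-22, EMP-12, EMP-1. EMP-16's chain of managers is EMP-11, EMP-8, EMP-12, EMP-1. The first manager that appears in both chains is EMP-12.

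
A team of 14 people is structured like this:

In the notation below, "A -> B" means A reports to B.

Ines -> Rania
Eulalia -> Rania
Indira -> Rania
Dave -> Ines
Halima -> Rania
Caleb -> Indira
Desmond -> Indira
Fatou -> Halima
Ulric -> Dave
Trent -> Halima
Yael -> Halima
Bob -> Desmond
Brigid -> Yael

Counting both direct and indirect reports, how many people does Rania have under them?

13

Rania directly manages Ines, Eulalia, Indira, Halima. Under Ines: Dave, Ulric (2). Eulalia has no reports. Under Indira: Desmond, Bob, Caleb (3). Under Halima: Yael, Brigid, Trent, Fatou (4). So Rania's organization is 4 direct reports plus everyone under them: 3 + 1 + 4 + 5 = 13.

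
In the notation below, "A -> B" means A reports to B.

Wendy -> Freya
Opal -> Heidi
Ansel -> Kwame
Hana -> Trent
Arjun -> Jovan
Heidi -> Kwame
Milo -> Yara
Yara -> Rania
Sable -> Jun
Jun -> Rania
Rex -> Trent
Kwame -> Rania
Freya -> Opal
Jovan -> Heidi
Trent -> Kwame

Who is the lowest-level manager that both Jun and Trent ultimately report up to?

Jun's chain of managers is Rania. Trent's chain of managers is Kwame, Rania. The first manager that appears in both chains is Rania.

Rania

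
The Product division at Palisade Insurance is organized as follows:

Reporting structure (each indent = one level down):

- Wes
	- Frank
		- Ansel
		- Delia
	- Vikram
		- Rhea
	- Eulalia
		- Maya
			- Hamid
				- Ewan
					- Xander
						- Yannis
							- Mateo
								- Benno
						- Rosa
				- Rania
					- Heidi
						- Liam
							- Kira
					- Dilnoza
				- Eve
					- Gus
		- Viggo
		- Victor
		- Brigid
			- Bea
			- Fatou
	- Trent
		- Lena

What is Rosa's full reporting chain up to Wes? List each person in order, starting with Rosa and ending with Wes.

Rosa -> Xander -> Ewan -> Hamid -> Maya -> Eulalia -> Wes

Rosa reports to Xander. Xander reports to Ewan. Ewan reports to Hamid. Hamid reports to Maya. Maya reports to Eulalia. Eulalia reports to Wes. Wes is at the top.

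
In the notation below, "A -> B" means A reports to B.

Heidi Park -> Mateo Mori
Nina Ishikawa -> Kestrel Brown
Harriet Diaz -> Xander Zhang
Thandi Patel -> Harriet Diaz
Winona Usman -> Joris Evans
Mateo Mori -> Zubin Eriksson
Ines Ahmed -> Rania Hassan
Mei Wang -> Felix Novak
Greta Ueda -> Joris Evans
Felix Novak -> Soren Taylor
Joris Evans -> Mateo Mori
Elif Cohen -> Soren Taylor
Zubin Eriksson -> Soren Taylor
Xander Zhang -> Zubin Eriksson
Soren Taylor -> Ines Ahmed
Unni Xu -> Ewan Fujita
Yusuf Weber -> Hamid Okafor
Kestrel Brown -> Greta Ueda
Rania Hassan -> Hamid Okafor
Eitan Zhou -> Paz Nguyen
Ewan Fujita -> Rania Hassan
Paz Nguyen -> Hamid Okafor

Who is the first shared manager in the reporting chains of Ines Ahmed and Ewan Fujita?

Rania Hassan

Ines Ahmed's chain of managers is Rania Hassan, Hamid Okafor. Ewan Fujita's chain of managers is Rania Hassan, Hamid Okafor. The first manager that appears in both chains is Rania Hassan.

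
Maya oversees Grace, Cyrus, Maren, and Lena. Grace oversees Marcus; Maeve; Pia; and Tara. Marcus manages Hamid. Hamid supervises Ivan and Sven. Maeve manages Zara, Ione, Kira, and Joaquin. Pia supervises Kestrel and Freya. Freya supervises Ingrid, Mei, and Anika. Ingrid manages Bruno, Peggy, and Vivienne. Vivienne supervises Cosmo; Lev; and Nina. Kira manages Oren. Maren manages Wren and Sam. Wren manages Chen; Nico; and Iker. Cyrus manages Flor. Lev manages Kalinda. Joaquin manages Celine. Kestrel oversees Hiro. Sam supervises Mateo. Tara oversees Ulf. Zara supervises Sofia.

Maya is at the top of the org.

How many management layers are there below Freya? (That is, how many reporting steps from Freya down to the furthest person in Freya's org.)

The longest chain under Freya runs Freya → Ingrid → Vivienne → Lev → Kalinda, which is 4 levels below Freya.

4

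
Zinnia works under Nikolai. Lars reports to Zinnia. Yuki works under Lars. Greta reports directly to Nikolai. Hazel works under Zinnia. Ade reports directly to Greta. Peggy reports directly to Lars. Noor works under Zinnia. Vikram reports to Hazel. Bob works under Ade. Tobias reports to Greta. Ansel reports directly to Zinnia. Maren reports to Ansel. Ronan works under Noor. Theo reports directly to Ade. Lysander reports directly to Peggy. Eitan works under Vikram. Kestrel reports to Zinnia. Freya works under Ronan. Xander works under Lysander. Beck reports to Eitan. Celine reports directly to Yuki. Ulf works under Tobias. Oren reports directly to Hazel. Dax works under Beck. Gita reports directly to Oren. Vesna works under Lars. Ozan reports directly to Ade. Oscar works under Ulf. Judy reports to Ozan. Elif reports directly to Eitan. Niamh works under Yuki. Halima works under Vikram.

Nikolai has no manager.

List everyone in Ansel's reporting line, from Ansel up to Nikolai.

Ansel -> Zinnia -> Nikolai

Ansel reports to Zinnia. Zinnia reports to Nikolai. Nikolai is at the top.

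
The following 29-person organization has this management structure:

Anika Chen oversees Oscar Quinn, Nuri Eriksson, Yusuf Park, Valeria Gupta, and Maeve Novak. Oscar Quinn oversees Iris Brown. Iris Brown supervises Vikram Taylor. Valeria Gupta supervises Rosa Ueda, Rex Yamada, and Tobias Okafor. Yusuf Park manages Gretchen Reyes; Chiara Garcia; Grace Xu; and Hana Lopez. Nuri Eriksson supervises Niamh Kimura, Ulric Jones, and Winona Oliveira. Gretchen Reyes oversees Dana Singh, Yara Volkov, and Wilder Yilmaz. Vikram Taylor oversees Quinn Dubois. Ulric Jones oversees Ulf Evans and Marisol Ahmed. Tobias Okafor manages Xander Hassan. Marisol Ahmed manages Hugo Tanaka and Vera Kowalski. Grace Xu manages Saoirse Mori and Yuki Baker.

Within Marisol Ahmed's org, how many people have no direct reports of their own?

The people in Marisol Ahmed's organization with no one reporting to them are Hugo Tanaka, Vera Kowalski. That is 2.

2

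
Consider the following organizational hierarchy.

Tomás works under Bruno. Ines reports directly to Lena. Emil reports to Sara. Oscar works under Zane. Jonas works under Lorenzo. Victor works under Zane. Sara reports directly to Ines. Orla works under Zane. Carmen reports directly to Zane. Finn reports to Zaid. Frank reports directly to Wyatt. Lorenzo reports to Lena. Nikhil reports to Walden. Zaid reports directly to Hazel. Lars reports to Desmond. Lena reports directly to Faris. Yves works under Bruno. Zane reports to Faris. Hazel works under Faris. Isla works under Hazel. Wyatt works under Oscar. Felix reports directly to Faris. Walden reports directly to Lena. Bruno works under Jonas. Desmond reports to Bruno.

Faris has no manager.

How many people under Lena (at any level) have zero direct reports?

5

The people in Lena's organization with no one reporting to them are Emil, Nikhil, Yves, Lars, Tomás. That is 5.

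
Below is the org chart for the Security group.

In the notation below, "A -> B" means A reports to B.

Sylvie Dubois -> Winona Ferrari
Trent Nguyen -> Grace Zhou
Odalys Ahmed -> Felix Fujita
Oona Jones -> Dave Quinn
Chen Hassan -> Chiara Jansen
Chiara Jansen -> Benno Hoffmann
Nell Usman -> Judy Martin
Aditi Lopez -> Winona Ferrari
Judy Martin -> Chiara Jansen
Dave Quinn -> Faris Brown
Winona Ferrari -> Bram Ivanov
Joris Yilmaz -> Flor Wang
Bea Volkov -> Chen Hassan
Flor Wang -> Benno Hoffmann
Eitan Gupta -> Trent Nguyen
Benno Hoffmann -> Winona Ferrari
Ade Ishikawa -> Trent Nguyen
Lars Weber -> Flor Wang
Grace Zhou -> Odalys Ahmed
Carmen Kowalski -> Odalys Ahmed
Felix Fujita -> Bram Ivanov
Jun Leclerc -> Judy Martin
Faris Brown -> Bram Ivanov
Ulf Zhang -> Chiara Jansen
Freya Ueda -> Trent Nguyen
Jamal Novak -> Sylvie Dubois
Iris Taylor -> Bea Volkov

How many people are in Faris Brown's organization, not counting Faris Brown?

Faris Brown directly manages Dave Quinn. Under Dave Quinn: Oona Jones (1). That's 2 in total.

2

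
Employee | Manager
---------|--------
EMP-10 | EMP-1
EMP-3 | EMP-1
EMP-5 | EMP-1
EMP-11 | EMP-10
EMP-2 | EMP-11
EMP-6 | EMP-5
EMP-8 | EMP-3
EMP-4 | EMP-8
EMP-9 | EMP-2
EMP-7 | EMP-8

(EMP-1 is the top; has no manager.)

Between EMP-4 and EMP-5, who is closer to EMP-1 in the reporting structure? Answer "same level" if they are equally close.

EMP-5

EMP-4 is 3 levels below EMP-1; EMP-5 is 1. EMP-5 is higher.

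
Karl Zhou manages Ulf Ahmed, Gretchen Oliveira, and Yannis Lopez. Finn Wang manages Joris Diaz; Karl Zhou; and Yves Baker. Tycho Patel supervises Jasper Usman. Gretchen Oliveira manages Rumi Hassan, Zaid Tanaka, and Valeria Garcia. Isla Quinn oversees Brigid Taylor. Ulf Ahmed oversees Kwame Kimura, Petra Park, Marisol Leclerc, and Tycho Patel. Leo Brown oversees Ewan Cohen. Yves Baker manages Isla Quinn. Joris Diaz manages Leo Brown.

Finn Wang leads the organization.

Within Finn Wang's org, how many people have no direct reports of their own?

The people in Finn Wang's organization with no one reporting to them are Brigid Taylor, Yannis Lopez, Valeria Garcia, Zaid Tanaka, Rumi Hassan, Jasper Usman, Marisol Leclerc, Petra Park, Kwame Kimura, Ewan Cohen. That is 10.

10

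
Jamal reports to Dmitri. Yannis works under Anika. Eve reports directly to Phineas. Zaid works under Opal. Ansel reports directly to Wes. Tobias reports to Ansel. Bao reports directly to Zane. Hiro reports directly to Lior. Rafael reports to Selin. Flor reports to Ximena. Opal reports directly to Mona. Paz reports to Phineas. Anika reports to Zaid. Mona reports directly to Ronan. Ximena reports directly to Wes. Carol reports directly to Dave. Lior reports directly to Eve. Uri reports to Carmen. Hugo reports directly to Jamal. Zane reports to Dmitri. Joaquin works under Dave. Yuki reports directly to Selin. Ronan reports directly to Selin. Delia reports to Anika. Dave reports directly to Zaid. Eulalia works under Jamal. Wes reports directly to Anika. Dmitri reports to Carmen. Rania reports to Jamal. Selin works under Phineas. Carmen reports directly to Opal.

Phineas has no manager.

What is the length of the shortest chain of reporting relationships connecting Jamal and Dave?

5

Jamal is 3 levels below Opal, and Dave is 2 levels below Opal (their lowest common manager). The shortest path runs up from Jamal to Opal and back down to Dave: 3 + 2 = 5 links.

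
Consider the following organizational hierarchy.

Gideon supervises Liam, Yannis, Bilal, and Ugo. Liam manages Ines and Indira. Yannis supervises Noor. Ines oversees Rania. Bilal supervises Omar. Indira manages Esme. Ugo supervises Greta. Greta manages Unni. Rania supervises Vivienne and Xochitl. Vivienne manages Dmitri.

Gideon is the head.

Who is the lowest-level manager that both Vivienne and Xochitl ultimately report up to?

Rania

Vivienne's chain of managers is Rania, Ines, Liam, Gideon. Xochitl's chain of managers is Rania, Ines, Liam, Gideon. The first manager that appears in both chains is Rania.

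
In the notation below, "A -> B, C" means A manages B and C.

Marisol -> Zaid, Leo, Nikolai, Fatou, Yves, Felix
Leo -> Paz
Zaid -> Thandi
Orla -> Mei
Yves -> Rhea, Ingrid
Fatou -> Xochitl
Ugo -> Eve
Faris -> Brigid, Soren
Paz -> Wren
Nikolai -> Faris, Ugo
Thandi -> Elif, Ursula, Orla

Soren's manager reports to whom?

Nikolai

Soren reports to Faris, and Faris reports to Nikolai. So Soren's skip-level manager is Nikolai.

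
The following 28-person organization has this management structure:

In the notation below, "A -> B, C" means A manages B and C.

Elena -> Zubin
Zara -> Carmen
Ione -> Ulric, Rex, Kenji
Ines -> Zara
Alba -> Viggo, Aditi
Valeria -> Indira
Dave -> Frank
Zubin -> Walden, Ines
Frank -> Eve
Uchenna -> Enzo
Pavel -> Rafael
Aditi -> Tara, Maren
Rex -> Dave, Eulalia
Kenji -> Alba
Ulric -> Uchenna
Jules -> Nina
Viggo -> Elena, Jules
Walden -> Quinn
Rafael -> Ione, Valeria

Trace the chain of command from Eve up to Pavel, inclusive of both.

Eve -> Frank -> Dave -> Rex -> Ione -> Rafael -> Pavel

Eve reports to Frank. Frank reports to Dave. Dave reports to Rex. Rex reports to Ione. Ione reports to Rafael. Rafael reports to Pavel. Pavel is at the top.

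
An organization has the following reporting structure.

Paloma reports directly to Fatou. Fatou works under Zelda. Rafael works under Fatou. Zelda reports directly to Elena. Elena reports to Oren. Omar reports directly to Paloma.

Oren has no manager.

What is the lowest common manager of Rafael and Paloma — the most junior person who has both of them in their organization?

Fatou

Rafael's chain of managers is Fatou, Zelda, Elena, Oren. Paloma's chain of managers is Fatou, Zelda, Elena, Oren. The first manager that appears in both chains is Fatou.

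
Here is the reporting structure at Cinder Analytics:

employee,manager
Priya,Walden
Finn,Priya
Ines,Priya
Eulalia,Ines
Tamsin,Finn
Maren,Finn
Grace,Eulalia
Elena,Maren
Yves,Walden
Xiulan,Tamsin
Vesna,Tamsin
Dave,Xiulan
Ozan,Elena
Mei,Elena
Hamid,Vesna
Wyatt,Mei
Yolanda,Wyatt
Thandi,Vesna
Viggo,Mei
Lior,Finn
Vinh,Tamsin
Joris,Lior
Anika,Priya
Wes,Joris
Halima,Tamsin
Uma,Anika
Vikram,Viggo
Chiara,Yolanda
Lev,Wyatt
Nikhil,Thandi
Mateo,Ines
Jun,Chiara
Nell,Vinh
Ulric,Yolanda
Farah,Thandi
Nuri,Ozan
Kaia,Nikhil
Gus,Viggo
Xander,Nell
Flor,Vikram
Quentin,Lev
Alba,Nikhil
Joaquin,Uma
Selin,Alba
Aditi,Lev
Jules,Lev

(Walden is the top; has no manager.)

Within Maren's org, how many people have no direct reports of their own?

8

The people in Maren's organization with no one reporting to them are Gus, Flor, Jules, Aditi, Quentin, Ulric, Jun, Nuri. That is 8.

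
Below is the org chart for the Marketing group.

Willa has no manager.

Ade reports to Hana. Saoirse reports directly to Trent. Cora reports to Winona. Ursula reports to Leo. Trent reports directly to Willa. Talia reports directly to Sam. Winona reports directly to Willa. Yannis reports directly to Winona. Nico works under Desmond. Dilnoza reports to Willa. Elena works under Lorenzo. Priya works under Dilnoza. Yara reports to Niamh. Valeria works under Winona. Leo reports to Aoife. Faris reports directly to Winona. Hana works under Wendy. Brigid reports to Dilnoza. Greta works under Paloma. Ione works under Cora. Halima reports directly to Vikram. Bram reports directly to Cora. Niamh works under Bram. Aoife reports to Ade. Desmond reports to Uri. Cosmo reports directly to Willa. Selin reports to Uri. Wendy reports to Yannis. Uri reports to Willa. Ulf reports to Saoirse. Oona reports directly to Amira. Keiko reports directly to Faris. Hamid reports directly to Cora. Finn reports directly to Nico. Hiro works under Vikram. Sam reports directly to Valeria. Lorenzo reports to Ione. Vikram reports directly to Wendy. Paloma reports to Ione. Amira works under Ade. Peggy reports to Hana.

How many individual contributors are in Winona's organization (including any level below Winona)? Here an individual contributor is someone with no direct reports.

11

The people in Winona's organization with no one reporting to them are Keiko, Talia, Halima, Hiro, Peggy, Ursula, Oona, Hamid, Greta, Elena, Yara. That is 11.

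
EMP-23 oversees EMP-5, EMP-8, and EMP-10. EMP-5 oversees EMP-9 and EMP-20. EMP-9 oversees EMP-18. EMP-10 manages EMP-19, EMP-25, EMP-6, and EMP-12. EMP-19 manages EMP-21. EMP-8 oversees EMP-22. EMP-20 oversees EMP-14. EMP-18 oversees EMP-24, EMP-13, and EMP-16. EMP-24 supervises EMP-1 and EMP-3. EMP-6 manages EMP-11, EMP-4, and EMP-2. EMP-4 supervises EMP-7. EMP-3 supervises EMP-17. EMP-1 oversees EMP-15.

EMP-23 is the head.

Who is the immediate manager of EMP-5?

EMP-23

EMP-5 reports directly to EMP-23.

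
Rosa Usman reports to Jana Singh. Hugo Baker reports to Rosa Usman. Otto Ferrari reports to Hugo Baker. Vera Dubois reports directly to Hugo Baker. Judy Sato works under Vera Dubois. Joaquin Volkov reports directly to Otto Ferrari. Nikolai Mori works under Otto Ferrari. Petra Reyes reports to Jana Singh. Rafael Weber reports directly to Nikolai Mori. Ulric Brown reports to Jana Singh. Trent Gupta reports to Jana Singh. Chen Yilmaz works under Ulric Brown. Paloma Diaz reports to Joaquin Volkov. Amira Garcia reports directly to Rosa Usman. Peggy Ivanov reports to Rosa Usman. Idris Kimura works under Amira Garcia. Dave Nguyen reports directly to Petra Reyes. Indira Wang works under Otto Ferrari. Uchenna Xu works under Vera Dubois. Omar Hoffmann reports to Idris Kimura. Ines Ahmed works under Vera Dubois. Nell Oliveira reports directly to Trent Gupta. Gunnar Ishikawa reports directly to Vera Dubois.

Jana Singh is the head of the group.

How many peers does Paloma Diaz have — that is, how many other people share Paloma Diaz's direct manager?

0

Paloma Diaz reports to Joaquin Volkov, and Joaquin Volkov has no other direct reports. Paloma Diaz has 0 peers.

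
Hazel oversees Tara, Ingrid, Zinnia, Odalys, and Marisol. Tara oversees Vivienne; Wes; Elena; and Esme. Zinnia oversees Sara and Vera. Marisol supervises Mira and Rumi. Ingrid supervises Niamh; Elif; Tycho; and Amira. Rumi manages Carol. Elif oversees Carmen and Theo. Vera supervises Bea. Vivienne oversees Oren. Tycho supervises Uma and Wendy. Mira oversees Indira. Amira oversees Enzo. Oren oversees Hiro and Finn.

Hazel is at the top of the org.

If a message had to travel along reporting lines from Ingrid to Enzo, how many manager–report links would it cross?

Enzo is in Ingrid's organization: the chain from Enzo up to Ingrid is Enzo → Amira → Ingrid, which is 2 links.

2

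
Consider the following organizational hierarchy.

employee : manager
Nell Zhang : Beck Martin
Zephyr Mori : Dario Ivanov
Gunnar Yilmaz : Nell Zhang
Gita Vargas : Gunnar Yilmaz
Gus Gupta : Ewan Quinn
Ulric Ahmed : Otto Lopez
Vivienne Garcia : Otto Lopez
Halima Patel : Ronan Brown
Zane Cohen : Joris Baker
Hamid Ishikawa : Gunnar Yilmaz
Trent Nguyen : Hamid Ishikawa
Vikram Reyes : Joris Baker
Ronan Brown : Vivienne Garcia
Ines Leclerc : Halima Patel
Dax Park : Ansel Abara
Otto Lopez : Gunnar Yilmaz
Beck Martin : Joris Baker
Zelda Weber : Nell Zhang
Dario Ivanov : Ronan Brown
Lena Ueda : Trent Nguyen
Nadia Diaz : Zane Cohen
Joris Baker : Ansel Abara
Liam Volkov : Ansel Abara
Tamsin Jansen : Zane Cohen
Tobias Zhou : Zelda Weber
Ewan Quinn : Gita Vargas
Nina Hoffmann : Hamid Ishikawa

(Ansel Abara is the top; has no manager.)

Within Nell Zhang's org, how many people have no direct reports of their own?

7

The people in Nell Zhang's organization with no one reporting to them are Gus Gupta, Nina Hoffmann, Lena Ueda, Ulric Ahmed, Zephyr Mori, Ines Leclerc, Tobias Zhou. That is 7.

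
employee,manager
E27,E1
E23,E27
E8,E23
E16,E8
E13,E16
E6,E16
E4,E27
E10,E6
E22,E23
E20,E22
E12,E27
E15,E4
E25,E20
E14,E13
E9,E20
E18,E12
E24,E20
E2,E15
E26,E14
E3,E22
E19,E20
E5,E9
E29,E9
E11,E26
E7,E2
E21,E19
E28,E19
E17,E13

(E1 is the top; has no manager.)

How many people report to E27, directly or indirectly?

27

E27 directly manages E23, E4, E12. Under E23: E22, E3, E20, E19, E28, E21, E24, E9, E29, E5, E25, E8, E16, E6, E10, E13, E17, E14, E26, E11 (20). Under E4: E15, E2, E7 (3). Under E12: E18 (1). So E27's organization is 3 direct reports plus everyone under them: 21 + 4 + 2 = 27.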